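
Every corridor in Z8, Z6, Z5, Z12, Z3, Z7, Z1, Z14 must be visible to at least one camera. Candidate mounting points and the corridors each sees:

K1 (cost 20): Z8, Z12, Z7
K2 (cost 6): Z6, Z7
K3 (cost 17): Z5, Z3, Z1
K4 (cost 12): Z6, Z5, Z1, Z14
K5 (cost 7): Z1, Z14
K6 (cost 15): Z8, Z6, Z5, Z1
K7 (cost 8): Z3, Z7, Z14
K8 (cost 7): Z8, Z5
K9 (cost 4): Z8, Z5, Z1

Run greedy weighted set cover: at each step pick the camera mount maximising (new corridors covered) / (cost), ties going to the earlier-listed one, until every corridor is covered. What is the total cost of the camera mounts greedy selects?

38

Pick 1: K9 adds 3 new (Z8, Z5, Z1) at cost 4 (ratio 3/4).
Pick 2: K7 adds 3 new (Z3, Z7, Z14) at cost 8 (ratio 3/8).
Pick 3: K2 adds 1 new (Z6) at cost 6 (ratio 1/6).
Pick 4: K1 adds 1 new (Z12) at cost 20 (ratio 1/20).
Greedy total cost: 4 + 8 + 6 + 20 = 38.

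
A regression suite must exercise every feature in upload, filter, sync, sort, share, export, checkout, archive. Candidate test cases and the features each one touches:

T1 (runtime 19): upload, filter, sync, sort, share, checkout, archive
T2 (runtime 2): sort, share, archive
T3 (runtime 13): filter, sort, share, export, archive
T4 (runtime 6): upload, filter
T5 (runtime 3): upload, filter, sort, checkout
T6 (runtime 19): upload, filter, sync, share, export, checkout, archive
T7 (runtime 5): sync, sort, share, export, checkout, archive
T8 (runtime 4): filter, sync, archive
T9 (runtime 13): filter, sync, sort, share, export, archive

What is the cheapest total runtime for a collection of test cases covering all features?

T5, T7 cover every feature at runtime 3 + 5 = 8.
Any cover uses at least 2 test cases; among all covering selections none totals below 8.

8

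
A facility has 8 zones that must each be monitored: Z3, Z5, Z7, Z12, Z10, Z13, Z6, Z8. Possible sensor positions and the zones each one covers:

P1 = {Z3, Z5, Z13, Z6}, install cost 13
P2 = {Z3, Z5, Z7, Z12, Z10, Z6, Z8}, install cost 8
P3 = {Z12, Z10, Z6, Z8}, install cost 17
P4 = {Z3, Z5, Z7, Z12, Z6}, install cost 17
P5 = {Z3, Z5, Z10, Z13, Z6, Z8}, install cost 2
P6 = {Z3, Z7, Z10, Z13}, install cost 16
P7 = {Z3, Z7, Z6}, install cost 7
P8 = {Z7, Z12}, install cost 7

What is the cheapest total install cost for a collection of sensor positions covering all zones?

P5, P8 cover every zone at install cost 2 + 7 = 9.
Any cover uses at least 2 sensor positions; among all covering selections none totals below 9.

9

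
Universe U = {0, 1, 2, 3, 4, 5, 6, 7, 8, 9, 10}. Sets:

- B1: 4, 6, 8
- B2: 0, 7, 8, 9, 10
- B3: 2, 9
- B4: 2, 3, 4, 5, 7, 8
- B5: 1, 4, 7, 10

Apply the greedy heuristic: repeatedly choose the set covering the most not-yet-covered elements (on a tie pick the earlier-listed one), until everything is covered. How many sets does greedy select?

4

Pick 1: B4 covers 6 new elements (2, 3, 4, 5, 7, 8).
Pick 2: B2 covers 3 new elements (0, 9, 10).
Pick 3: B1 covers 1 new elements (6).
Pick 4: B5 covers 1 new elements (1).
Greedy uses 4 sets.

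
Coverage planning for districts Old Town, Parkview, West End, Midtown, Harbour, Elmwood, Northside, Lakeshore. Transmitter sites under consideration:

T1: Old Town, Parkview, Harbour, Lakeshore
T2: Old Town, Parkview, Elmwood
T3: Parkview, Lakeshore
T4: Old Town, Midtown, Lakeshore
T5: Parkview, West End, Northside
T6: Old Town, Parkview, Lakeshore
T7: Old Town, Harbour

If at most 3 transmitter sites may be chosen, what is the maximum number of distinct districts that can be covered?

7

Choosing T1, T2, T5 covers {Old Town, Parkview, West End, Harbour, Elmwood, Northside, Lakeshore} — 7 districts.
No choice of 3 transmitter sites does better; here Midtown is left uncovered.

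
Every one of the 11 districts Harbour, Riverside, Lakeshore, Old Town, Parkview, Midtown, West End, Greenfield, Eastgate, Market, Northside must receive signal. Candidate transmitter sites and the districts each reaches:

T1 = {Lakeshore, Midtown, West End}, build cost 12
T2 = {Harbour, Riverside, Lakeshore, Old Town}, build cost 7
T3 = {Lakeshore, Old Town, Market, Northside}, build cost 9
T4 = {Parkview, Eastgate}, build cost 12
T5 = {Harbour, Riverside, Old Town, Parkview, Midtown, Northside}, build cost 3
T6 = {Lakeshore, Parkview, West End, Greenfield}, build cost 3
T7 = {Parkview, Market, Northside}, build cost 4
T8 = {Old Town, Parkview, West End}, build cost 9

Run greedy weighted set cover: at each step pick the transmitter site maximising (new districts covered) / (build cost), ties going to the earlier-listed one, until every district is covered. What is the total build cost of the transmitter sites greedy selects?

Pick 1: T5 adds 6 new (Harbour, Riverside, Old Town, Parkview, Midtown, Northside) at build cost 3 (ratio 6/3).
Pick 2: T6 adds 3 new (Lakeshore, West End, Greenfield) at build cost 3 (ratio 3/3).
Pick 3: T7 adds 1 new (Market) at build cost 4 (ratio 1/4).
Pick 4: T4 adds 1 new (Eastgate) at build cost 12 (ratio 1/12).
Greedy total build cost: 3 + 3 + 4 + 12 = 22.

22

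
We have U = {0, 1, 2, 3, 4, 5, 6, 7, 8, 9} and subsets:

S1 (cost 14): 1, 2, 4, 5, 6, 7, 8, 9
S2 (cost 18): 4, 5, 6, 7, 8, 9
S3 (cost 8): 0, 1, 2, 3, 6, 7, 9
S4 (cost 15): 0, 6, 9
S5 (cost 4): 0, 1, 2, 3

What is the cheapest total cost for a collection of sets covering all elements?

18

S1, S5 cover every element at cost 14 + 4 = 18.
Any cover uses at least 2 sets; among all covering selections none totals below 18.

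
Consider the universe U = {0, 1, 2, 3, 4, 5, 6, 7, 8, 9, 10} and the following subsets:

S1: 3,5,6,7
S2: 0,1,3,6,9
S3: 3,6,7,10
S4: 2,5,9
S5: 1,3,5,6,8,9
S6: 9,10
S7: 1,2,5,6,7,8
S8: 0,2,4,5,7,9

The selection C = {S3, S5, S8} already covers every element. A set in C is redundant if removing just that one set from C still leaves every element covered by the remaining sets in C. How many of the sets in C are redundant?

0

Drop S3: 10 uncovered — not redundant.
Drop S5: 1, 8 uncovered — not redundant.
Drop S8: 0, 2, 4 uncovered — not redundant.
None of the sets in C is redundant.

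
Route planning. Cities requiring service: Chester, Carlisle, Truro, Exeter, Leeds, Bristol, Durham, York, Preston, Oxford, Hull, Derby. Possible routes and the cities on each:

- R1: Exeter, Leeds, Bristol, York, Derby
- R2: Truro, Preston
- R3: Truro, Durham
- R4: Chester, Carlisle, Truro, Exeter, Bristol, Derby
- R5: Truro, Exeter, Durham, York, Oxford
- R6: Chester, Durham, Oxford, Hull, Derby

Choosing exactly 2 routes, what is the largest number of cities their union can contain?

9

Choosing R1, R6 covers {Chester, Exeter, Leeds, Bristol, Durham, York, Oxford, Hull, Derby} — 9 cities.
No choice of 2 routes does better; here Carlisle, Truro, Preston are left uncovered.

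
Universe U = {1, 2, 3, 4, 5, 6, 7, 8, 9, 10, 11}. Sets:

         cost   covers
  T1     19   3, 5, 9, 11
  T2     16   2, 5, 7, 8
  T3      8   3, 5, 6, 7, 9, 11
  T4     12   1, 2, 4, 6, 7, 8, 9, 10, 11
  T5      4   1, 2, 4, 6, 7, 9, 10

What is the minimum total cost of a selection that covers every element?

20

T3, T4 cover every element at cost 8 + 12 = 20.
Any cover uses at least 2 sets; among all covering selections none totals below 20.
Greedy by coverage-per-cost would pick T5, T3, T4 for 24 — worse than the optimum 20.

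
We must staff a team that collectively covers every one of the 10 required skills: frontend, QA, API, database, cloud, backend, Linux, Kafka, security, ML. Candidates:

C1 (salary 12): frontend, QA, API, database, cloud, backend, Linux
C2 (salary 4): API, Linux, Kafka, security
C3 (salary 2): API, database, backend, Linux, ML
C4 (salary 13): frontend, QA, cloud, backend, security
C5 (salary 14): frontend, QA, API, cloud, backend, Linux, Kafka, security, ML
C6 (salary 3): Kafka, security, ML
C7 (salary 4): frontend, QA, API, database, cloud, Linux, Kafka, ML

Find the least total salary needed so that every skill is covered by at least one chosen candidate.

9

C3, C6, C7 cover every skill at salary 2 + 3 + 4 = 9.
Any cover uses at least 2 candidates; among all covering selections none totals below 9.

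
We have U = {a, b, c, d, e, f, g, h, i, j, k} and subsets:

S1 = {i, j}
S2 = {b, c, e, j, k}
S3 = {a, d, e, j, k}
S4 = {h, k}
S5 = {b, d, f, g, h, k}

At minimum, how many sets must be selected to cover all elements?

4

S1, S2, S3, S5 together cover {a, b, c, d, e, f, g, h, i, j, k} — every element.
No 3 of the 5 sets cover everything (all 10 triples fall short), so 4 is minimum.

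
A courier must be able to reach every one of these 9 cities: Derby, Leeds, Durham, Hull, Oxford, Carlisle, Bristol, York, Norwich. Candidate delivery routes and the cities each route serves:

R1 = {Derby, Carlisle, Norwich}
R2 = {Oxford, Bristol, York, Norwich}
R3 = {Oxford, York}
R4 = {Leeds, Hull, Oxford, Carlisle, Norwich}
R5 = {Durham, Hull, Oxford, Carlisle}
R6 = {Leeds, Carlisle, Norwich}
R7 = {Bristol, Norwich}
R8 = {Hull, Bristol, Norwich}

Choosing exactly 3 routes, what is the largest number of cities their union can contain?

8

Choosing R1, R2, R4 covers {Derby, Leeds, Hull, Oxford, Carlisle, Bristol, York, Norwich} — 8 cities.
No choice of 3 routes does better; here Durham is left uncovered.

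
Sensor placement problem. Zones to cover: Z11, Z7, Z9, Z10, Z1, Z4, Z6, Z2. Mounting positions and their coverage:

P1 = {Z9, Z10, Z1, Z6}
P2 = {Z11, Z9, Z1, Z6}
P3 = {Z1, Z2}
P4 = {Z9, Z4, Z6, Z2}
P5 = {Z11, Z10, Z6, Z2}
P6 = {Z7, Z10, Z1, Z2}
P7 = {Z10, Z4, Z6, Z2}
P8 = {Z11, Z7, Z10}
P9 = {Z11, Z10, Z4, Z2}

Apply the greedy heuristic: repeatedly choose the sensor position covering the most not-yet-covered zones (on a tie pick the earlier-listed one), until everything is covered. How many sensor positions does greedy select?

Pick 1: P1 covers 4 new zones (Z9, Z10, Z1, Z6).
Pick 2: P9 covers 3 new zones (Z11, Z4, Z2).
Pick 3: P6 covers 1 new zones (Z7).
Greedy uses 3 sensor positions.

3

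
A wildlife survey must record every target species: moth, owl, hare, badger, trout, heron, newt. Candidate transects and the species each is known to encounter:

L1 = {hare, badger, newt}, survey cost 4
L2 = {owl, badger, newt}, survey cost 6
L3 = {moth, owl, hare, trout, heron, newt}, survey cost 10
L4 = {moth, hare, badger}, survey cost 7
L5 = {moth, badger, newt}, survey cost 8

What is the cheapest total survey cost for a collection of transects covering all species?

14

L1, L3 cover every species at survey cost 4 + 10 = 14.
Any cover uses at least 2 transects; among all covering selections none totals below 14.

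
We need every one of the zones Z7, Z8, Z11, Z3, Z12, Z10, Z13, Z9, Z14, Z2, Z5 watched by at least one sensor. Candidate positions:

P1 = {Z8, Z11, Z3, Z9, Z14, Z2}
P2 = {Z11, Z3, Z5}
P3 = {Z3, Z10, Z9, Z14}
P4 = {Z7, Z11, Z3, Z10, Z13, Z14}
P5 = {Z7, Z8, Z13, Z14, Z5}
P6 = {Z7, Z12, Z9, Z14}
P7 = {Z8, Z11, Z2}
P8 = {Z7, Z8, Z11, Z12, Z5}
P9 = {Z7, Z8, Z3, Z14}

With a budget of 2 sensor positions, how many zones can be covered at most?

Choosing P1, P4 covers {Z7, Z8, Z11, Z3, Z10, Z13, Z9, Z14, Z2} — 9 zones.
No choice of 2 sensor positions does better; here Z12, Z5 are left uncovered.

9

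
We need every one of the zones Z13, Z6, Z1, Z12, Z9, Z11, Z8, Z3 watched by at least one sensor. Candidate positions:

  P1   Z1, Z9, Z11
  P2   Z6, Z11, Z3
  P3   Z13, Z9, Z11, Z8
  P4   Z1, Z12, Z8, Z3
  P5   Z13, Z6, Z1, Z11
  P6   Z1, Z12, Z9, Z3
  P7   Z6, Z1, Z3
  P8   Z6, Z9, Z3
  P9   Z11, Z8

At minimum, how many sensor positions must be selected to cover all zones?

3

P1, P4, P5 together cover {Z13, Z6, Z1, Z12, Z9, Z11, Z8, Z3} — every zone.
No 2 of the 9 sensor positions cover everything (all 36 pairs fall short), so 3 is minimum.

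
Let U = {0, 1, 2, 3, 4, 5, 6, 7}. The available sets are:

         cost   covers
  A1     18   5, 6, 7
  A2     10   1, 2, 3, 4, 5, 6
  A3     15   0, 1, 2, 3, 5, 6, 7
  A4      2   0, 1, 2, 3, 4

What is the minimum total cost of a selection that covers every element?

17

A3, A4 cover every element at cost 15 + 2 = 17.
Any cover uses at least 2 sets; among all covering selections none totals below 17.
Greedy by coverage-per-cost would pick A4, A2, A3 for 27 — worse than the optimum 17.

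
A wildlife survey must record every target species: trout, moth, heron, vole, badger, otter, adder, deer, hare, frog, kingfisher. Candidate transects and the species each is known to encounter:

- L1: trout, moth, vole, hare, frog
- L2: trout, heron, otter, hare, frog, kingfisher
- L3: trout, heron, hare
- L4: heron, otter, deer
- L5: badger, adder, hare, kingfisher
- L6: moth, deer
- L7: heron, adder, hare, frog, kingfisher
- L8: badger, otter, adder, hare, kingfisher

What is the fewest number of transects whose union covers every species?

L1, L4, L5 together cover {trout, moth, heron, vole, badger, otter, adder, deer, hare, frog, kingfisher} — every species.
No 2 of the 8 transects cover everything (all 28 pairs fall short), so 3 is minimum.
Greedy (largest uncovered first) would take L2, L1, L5, L4 — 4 transects — but 3 suffice.

3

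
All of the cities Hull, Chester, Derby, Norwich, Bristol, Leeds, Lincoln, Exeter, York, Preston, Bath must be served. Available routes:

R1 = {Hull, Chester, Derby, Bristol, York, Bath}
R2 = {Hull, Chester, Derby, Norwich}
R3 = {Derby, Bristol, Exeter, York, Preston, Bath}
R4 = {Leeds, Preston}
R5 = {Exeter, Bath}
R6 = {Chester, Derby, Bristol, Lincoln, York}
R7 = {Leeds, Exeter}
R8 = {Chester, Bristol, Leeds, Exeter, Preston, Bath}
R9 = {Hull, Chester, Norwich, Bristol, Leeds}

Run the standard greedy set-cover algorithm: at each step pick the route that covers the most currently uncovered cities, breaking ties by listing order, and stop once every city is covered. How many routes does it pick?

4

Pick 1: R1 covers 6 new cities (Hull, Chester, Derby, Bristol, York, Bath).
Pick 2: R8 covers 3 new cities (Leeds, Exeter, Preston).
Pick 3: R2 covers 1 new cities (Norwich).
Pick 4: R6 covers 1 new cities (Lincoln).
Greedy uses 4 routes. (The true minimum is 3.)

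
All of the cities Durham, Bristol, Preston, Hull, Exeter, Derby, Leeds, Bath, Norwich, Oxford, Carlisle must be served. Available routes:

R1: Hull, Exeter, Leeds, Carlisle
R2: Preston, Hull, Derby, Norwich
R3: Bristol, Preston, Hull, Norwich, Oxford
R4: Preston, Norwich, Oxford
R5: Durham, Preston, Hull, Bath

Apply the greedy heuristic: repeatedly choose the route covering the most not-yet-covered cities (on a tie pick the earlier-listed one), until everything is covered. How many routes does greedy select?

Pick 1: R3 covers 5 new cities (Bristol, Preston, Hull, Norwich, Oxford).
Pick 2: R1 covers 3 new cities (Exeter, Leeds, Carlisle).
Pick 3: R5 covers 2 new cities (Durham, Bath).
Pick 4: R2 covers 1 new cities (Derby).
Greedy uses 4 routes.

4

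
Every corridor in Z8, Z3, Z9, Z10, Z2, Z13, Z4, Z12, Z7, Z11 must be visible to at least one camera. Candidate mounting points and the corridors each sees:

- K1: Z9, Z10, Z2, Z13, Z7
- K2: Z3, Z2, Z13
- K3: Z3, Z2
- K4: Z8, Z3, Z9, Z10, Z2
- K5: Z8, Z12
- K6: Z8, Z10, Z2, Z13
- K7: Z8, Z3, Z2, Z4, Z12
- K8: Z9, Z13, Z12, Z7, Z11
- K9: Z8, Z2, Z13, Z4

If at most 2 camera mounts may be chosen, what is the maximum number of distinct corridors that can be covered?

9

Choosing K1, K7 covers {Z8, Z3, Z9, Z10, Z2, Z13, Z4, Z12, Z7} — 9 corridors.
No choice of 2 camera mounts does better; here Z11 is left uncovered.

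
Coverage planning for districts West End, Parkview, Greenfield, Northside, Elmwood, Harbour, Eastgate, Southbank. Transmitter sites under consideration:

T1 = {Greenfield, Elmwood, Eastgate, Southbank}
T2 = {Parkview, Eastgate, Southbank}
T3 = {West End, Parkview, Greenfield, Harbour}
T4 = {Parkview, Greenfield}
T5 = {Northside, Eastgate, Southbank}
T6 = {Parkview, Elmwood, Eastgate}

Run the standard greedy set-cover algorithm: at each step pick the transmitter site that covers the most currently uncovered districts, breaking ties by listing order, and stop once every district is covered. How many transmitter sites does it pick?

3

Pick 1: T1 covers 4 new districts (Greenfield, Elmwood, Eastgate, Southbank).
Pick 2: T3 covers 3 new districts (West End, Parkview, Harbour).
Pick 3: T5 covers 1 new districts (Northside).
Greedy uses 3 transmitter sites.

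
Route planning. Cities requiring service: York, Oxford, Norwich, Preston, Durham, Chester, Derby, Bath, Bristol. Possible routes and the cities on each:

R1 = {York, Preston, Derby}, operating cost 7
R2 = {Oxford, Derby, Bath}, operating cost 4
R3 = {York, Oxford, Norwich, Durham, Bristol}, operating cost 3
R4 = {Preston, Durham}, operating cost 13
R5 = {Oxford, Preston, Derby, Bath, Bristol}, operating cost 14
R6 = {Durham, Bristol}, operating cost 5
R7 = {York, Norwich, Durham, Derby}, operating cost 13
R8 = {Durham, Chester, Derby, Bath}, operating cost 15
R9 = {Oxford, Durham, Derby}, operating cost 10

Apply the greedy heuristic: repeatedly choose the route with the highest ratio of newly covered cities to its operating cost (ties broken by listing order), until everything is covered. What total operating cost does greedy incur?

Pick 1: R3 adds 5 new (York, Oxford, Norwich, Durham, Bristol) at operating cost 3 (ratio 5/3).
Pick 2: R2 adds 2 new (Derby, Bath) at operating cost 4 (ratio 2/4).
Pick 3: R1 adds 1 new (Preston) at operating cost 7 (ratio 1/7).
Pick 4: R8 adds 1 new (Chester) at operating cost 15 (ratio 1/15).
Greedy total operating cost: 3 + 4 + 7 + 15 = 29. (The true optimum is 25, so greedy overshoots here.)

29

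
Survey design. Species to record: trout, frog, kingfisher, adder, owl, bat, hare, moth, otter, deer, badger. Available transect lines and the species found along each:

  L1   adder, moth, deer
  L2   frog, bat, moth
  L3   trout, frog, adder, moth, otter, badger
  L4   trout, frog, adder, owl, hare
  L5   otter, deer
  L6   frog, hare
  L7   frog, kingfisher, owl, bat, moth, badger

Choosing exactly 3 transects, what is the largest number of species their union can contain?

11

Choosing L4, L5, L7 covers {trout, frog, kingfisher, adder, owl, bat, hare, moth, otter, deer, badger} — 11 species.
That is all 11 species.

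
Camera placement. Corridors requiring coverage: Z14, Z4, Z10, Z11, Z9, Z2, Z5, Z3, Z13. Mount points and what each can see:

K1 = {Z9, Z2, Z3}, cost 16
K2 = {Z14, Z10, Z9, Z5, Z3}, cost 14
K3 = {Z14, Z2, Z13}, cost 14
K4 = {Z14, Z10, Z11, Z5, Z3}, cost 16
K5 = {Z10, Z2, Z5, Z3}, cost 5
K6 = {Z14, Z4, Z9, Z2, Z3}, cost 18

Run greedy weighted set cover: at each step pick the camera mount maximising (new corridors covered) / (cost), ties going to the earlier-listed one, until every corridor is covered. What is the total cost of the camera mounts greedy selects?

53

Pick 1: K5 adds 4 new (Z10, Z2, Z5, Z3) at cost 5 (ratio 4/5).
Pick 2: K6 adds 3 new (Z14, Z4, Z9) at cost 18 (ratio 3/18).
Pick 3: K3 adds 1 new (Z13) at cost 14 (ratio 1/14).
Pick 4: K4 adds 1 new (Z11) at cost 16 (ratio 1/16).
Greedy total cost: 5 + 18 + 14 + 16 = 53. (The true optimum is 48, so greedy overshoots here.)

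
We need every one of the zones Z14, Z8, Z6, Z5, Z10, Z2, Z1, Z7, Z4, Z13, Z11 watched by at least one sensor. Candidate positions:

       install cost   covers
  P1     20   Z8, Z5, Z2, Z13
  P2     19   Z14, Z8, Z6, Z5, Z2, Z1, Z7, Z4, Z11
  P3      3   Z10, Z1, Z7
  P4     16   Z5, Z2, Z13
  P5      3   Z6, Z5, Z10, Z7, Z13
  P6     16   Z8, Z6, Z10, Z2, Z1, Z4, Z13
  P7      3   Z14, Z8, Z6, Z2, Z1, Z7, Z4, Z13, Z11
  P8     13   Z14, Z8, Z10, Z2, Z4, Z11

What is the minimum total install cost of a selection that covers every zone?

P5, P7 cover every zone at install cost 3 + 3 = 6.
Any cover uses at least 2 sensor positions; among all covering selections none totals below 6.

6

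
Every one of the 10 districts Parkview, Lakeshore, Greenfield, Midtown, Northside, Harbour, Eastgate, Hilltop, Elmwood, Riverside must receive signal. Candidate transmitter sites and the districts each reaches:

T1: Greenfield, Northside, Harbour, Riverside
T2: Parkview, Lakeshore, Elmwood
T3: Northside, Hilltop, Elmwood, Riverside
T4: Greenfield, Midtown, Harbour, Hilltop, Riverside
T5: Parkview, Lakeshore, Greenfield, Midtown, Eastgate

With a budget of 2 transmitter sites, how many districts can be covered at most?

9

Choosing T3, T5 covers {Parkview, Lakeshore, Greenfield, Midtown, Northside, Eastgate, Hilltop, Elmwood, Riverside} — 9 districts.
No choice of 2 transmitter sites does better; here Harbour is left uncovered.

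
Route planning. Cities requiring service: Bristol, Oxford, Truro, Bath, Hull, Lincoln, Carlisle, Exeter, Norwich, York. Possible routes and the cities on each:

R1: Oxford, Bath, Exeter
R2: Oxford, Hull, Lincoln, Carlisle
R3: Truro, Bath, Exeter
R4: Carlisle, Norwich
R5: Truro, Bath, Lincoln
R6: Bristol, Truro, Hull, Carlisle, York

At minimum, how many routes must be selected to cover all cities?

4

R1, R2, R4, R6 together cover {Bristol, Oxford, Truro, Bath, Hull, Lincoln, Carlisle, Exeter, Norwich, York} — every city.
No 3 of the 6 routes cover everything (all 20 triples fall short), so 4 is minimum.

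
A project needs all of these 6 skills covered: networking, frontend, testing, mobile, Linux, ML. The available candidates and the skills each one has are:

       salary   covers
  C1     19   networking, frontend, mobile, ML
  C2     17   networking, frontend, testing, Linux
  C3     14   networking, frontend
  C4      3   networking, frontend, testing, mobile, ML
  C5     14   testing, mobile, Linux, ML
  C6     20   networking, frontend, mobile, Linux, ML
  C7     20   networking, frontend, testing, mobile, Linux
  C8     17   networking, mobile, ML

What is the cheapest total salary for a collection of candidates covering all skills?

C4, C5 cover every skill at salary 3 + 14 = 17.
Any cover uses at least 2 candidates; among all covering selections none totals below 17.

17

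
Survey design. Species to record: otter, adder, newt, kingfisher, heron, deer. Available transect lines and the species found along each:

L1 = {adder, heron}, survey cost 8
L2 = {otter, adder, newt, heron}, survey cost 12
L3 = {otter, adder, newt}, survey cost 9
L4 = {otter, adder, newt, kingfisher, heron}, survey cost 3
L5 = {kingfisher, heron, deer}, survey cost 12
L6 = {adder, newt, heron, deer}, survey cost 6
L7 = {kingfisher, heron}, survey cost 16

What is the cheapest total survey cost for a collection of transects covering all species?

9

L4, L6 cover every species at survey cost 3 + 6 = 9.
Any cover uses at least 2 transects; among all covering selections none totals below 9.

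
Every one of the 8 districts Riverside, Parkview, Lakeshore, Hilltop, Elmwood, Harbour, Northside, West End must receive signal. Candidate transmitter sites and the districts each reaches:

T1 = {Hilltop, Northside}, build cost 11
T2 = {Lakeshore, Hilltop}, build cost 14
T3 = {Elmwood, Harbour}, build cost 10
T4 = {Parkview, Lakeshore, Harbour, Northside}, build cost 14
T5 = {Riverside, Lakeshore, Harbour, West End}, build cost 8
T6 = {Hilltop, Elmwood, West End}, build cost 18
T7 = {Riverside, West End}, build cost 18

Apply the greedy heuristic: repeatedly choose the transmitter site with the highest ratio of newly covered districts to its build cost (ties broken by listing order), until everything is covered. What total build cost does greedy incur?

Pick 1: T5 adds 4 new (Riverside, Lakeshore, Harbour, West End) at build cost 8 (ratio 4/8).
Pick 2: T1 adds 2 new (Hilltop, Northside) at build cost 11 (ratio 2/11).
Pick 3: T3 adds 1 new (Elmwood) at build cost 10 (ratio 1/10).
Pick 4: T4 adds 1 new (Parkview) at build cost 14 (ratio 1/14).
Greedy total build cost: 8 + 11 + 10 + 14 = 43. (The true optimum is 40, so greedy overshoots here.)

43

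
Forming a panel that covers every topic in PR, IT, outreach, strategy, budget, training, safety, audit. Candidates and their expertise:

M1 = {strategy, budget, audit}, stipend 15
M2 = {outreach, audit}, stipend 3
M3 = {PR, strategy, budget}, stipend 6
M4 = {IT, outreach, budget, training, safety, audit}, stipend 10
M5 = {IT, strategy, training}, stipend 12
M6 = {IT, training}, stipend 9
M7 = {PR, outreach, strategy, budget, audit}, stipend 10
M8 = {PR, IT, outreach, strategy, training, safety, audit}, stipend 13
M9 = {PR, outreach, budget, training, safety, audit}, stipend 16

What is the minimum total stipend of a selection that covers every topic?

16

M3, M4 cover every topic at stipend 6 + 10 = 16.
Any cover uses at least 2 members; among all covering selections none totals below 16.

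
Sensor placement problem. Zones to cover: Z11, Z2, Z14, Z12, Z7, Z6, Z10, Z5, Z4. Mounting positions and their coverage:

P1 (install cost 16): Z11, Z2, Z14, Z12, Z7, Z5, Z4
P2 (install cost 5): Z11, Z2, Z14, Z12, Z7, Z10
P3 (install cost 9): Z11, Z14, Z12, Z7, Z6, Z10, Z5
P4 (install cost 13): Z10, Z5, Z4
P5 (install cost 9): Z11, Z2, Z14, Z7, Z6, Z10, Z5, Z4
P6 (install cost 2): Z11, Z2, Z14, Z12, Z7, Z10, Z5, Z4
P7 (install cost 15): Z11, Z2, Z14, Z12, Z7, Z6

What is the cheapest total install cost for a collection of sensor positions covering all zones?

11

P3, P6 cover every zone at install cost 9 + 2 = 11.
Any cover uses at least 2 sensor positions; among all covering selections none totals below 11.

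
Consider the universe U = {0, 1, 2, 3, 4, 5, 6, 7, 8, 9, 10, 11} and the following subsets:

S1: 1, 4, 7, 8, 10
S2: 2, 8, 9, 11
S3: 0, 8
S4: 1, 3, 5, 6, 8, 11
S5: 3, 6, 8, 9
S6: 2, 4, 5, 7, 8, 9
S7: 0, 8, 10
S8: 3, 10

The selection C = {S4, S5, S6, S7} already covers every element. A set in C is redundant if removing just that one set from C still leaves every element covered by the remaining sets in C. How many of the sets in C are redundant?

1

Drop S4: 1, 11 uncovered — not redundant.
Drop S5: the rest still cover every element — redundant.
Drop S6: 2, 4, 7 uncovered — not redundant.
Drop S7: 0, 10 uncovered — not redundant.
1 redundant: S5.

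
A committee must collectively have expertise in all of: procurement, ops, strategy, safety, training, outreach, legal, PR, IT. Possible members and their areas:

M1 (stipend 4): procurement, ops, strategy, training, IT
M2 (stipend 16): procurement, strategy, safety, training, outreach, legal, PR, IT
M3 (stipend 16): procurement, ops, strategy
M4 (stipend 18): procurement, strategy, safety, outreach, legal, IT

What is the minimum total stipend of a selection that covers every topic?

20

M1, M2 cover every topic at stipend 4 + 16 = 20.
Any cover uses at least 2 members; among all covering selections none totals below 20.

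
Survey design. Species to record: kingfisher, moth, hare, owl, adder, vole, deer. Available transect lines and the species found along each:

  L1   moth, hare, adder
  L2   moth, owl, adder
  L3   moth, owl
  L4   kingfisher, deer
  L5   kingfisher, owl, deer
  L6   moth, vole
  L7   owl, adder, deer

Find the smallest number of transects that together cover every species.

L1, L5, L6 together cover {kingfisher, moth, hare, owl, adder, vole, deer} — every species.
No 2 of the 7 transects cover everything (all 21 pairs fall short), so 3 is minimum.

3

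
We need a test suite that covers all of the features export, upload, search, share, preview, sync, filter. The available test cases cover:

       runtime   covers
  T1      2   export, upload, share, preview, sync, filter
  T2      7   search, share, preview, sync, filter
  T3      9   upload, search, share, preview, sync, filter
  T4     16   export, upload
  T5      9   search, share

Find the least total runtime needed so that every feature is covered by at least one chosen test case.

T1, T2 cover every feature at runtime 2 + 7 = 9.
Any cover uses at least 2 test cases; among all covering selections none totals below 9.

9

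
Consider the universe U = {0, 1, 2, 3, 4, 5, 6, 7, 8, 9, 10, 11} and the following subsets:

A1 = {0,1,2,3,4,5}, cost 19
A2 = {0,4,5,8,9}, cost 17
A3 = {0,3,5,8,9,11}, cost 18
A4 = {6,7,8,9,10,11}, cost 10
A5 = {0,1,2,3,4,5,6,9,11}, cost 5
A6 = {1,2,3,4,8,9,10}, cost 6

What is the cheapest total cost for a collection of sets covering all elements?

15

A4, A5 cover every element at cost 10 + 5 = 15.
Any cover uses at least 2 sets; among all covering selections none totals below 15.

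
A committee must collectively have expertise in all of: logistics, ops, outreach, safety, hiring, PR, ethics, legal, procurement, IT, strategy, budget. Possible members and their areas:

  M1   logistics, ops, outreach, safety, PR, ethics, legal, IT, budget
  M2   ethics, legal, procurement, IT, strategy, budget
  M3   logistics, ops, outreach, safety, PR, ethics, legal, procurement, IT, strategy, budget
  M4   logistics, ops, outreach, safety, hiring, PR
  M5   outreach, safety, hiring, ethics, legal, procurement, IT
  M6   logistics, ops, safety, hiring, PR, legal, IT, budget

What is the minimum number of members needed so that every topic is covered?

2

M2, M4 together cover {logistics, ops, outreach, safety, hiring, PR, ethics, legal, procurement, IT, strategy, budget} — every topic.
No single member contains all 12 topics, so 2 is optimal.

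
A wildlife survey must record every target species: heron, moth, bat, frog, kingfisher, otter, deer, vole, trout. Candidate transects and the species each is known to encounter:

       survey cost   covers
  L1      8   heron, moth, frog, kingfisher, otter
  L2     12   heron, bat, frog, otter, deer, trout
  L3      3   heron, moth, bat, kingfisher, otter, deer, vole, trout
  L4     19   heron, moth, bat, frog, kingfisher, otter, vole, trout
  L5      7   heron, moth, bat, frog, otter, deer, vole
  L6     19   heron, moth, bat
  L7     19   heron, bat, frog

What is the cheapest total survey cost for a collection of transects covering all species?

10

L3, L5 cover every species at survey cost 3 + 7 = 10.
Any cover uses at least 2 transects; among all covering selections none totals below 10.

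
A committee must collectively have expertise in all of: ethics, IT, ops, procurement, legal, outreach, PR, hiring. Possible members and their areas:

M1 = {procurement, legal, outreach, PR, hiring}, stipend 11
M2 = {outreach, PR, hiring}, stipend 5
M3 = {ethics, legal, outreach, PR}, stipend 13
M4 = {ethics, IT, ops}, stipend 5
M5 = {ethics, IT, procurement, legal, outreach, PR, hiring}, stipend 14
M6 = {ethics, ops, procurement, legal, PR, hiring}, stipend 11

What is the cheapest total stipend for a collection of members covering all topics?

16

M1, M4 cover every topic at stipend 11 + 5 = 16.
Any cover uses at least 2 members; among all covering selections none totals below 16.
Greedy by coverage-per-stipend would pick M2, M4, M1 for 21 — worse than the optimum 16.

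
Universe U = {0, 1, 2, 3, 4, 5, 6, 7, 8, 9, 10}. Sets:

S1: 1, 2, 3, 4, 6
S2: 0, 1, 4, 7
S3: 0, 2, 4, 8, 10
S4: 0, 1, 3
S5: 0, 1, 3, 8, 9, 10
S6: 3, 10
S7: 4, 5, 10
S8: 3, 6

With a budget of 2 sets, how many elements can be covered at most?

Choosing S1, S5 covers {0, 1, 2, 3, 4, 6, 8, 9, 10} — 9 elements.
No choice of 2 sets does better; here 5, 7 are left uncovered.

9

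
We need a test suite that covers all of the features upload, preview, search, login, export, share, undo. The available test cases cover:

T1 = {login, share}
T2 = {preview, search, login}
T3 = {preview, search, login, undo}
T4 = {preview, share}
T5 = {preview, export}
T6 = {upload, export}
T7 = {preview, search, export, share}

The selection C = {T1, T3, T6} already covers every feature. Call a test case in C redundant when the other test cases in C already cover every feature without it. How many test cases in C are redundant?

Drop T1: share uncovered — not redundant.
Drop T3: preview, search, undo uncovered — not redundant.
Drop T6: upload, export uncovered — not redundant.
None of the test cases in C is redundant.

0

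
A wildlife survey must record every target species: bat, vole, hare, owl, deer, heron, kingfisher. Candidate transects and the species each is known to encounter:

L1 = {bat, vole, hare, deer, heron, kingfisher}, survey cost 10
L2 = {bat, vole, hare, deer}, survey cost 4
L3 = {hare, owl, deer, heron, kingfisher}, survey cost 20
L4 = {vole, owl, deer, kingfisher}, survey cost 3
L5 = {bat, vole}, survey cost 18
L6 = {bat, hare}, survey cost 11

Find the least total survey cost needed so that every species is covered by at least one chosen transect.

L1, L4 cover every species at survey cost 10 + 3 = 13.
Any cover uses at least 2 transects; among all covering selections none totals below 13.

13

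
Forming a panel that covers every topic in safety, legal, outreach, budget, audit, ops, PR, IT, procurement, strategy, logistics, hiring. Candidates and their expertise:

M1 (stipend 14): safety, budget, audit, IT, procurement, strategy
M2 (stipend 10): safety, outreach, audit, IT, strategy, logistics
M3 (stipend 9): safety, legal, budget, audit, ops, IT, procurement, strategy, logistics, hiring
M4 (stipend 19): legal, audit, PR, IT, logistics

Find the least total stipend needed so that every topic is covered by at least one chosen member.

M2, M3, M4 cover every topic at stipend 10 + 9 + 19 = 38.
Any cover uses at least 3 members; among all covering selections none totals below 38.

38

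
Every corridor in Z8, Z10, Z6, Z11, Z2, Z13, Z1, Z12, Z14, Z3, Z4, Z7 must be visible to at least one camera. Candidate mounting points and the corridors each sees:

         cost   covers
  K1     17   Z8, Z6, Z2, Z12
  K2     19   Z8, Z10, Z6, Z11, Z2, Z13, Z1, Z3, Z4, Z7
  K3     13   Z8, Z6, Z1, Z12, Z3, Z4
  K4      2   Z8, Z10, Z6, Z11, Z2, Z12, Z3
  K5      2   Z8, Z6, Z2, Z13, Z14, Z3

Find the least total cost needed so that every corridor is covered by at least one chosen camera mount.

23

K2, K4, K5 cover every corridor at cost 19 + 2 + 2 = 23.
Any cover uses at least 3 camera mounts; among all covering selections none totals below 23.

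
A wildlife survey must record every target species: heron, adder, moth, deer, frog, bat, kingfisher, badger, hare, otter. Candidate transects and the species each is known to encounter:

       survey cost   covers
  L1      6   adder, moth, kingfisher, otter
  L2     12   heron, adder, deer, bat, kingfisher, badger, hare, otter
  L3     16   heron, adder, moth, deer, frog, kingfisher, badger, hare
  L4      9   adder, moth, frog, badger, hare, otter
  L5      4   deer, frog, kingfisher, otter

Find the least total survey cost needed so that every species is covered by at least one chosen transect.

L2, L4 cover every species at survey cost 12 + 9 = 21.
Any cover uses at least 2 transects; among all covering selections none totals below 21.
Greedy by coverage-per-survey cost would pick L5, L4, L2 for 25 — worse than the optimum 21.

21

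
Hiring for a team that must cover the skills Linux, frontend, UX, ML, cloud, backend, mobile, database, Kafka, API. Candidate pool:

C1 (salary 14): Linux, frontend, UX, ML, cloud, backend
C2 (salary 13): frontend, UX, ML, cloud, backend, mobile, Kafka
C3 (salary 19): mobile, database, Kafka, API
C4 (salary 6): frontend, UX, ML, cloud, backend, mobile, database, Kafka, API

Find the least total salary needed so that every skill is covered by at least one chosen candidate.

20

C1, C4 cover every skill at salary 14 + 6 = 20.
Any cover uses at least 2 candidates; among all covering selections none totals below 20.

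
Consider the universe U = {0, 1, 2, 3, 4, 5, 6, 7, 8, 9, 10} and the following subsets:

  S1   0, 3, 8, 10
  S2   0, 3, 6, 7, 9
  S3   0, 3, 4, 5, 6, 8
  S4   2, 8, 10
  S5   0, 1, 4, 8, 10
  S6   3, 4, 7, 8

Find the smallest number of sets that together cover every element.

4

S2, S3, S4, S5 together cover {0, 1, 2, 3, 4, 5, 6, 7, 8, 9, 10} — every element.
No 3 of the 6 sets cover everything (all 20 triples fall short), so 4 is minimum.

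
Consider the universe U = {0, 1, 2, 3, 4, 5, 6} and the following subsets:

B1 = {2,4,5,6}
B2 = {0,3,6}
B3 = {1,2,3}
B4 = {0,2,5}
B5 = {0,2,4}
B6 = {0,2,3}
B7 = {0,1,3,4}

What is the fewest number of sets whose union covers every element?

2

B1, B7 together cover {0, 1, 2, 3, 4, 5, 6} — every element.
No single set contains all 7 elements, so 2 is optimal.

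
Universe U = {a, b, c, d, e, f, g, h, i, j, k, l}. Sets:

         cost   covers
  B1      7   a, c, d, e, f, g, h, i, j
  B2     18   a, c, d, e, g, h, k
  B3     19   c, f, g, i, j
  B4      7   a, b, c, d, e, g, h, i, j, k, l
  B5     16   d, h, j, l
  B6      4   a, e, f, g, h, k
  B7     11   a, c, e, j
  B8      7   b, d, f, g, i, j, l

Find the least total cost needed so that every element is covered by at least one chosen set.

B4, B6 cover every element at cost 7 + 4 = 11.
Any cover uses at least 2 sets; among all covering selections none totals below 11.

11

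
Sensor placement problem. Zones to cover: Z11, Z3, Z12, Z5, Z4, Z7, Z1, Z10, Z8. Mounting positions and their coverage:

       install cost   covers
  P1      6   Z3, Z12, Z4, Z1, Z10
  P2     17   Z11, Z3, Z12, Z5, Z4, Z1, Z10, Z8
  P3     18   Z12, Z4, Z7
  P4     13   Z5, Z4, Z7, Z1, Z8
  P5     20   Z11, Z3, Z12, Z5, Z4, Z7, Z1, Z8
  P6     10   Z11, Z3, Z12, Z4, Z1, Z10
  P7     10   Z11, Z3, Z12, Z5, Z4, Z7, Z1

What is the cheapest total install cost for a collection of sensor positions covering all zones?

23

P4, P6 cover every zone at install cost 13 + 10 = 23.
Any cover uses at least 2 sensor positions; among all covering selections none totals below 23.
Greedy by coverage-per-install cost would pick P1, P7, P4 for 29 — worse than the optimum 23.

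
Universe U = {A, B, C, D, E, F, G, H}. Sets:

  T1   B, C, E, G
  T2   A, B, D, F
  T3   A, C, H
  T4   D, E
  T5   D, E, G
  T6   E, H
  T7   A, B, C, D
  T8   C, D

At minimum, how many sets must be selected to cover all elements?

T1, T2, T3 together cover {A, B, C, D, E, F, G, H} — every element.
No 2 of the 8 sets cover everything (all 28 pairs fall short), so 3 is minimum.

3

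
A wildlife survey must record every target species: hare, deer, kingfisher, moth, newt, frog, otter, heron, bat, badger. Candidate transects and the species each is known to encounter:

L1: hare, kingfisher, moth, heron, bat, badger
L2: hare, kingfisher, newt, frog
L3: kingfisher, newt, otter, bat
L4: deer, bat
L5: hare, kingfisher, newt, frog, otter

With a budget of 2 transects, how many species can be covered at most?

Choosing L1, L5 covers {hare, kingfisher, moth, newt, frog, otter, heron, bat, badger} — 9 species.
No choice of 2 transects does better; here deer is left uncovered.

9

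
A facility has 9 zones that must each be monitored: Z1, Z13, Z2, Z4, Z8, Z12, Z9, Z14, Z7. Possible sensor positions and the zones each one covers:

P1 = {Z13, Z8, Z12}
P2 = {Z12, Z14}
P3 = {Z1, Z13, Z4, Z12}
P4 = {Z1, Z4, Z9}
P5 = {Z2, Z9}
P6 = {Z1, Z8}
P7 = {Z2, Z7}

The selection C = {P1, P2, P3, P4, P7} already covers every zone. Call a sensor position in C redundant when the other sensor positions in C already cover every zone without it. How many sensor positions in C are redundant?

Drop P1: Z8 uncovered — not redundant.
Drop P2: Z14 uncovered — not redundant.
Drop P3: the rest still cover every zone — redundant.
Drop P4: Z9 uncovered — not redundant.
Drop P7: Z2, Z7 uncovered — not redundant.
1 redundant: P3.

1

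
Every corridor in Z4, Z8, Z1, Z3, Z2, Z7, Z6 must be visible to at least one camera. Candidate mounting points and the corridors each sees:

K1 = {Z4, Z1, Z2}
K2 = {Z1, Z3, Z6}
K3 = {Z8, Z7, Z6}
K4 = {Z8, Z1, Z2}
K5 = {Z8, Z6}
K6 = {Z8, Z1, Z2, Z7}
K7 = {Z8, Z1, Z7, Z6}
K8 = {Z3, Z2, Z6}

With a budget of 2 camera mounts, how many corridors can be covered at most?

Choosing K1, K3 covers {Z4, Z8, Z1, Z2, Z7, Z6} — 6 corridors.
No choice of 2 camera mounts does better; here Z3 is left uncovered.

6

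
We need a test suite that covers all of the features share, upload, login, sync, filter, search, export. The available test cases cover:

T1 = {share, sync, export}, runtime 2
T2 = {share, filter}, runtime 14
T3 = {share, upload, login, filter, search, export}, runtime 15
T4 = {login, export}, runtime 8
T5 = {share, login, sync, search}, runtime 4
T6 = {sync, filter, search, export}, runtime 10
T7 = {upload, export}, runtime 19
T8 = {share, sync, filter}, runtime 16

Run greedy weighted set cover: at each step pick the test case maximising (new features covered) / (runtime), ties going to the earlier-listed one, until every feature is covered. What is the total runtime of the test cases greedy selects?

21

Pick 1: T1 adds 3 new (share, sync, export) at runtime 2 (ratio 3/2).
Pick 2: T5 adds 2 new (login, search) at runtime 4 (ratio 2/4).
Pick 3: T3 adds 2 new (upload, filter) at runtime 15 (ratio 2/15).
Greedy total runtime: 2 + 4 + 15 = 21. (The true optimum is 17, so greedy overshoots here.)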